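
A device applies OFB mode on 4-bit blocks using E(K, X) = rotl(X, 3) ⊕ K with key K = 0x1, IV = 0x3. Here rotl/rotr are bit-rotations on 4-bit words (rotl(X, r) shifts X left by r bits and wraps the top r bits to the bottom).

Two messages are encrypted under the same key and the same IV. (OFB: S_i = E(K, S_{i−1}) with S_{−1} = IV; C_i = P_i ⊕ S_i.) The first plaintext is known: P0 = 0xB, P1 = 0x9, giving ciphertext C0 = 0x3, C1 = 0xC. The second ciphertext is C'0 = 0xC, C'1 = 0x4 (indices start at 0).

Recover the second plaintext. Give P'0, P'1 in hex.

In OFB with a reused IV, both messages share the same keystream S_i, so C_i ⊕ C'_i = P_i ⊕ P'_i and thus P'_i = P_i ⊕ C_i ⊕ C'_i.
P'0: 0xB ⊕ 0x3 ⊕ 0xC = 0x4.
P'1: 0x9 ⊕ 0xC ⊕ 0x4 = 0x1.

P'0 = 0x4, P'1 = 0x1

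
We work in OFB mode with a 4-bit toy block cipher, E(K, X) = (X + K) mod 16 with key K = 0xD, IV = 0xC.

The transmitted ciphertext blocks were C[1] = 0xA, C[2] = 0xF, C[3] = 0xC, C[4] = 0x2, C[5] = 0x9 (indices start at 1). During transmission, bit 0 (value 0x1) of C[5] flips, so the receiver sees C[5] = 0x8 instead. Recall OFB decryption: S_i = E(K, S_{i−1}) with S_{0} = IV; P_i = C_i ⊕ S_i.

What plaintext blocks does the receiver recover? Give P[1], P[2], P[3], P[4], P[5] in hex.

Only C[5] changed, to 0x8. In OFB, a change in C_i flips the same bit in P_i only; the keystream is unaffected. Decrypting the received ciphertext:
P[1]: S = E(K, 0xC) = 0x9; 0xA ⊕ 0x9 = 0x3.
P[2]: S = E(K, 0x9) = 0x6; 0xF ⊕ 0x6 = 0x9.
P[3]: S = E(K, 0x6) = 0x3; 0xC ⊕ 0x3 = 0xF.
P[4]: S = E(K, 0x3) = 0x0; 0x2 ⊕ 0x0 = 0x2.
P[5]: S = E(K, 0x0) = 0xD; 0x8 ⊕ 0xD = 0x5.
Blocks that differ from the original plaintext: P[5].

P[1] = 0x3, P[2] = 0x9, P[3] = 0xF, P[4] = 0x2, P[5] = 0x5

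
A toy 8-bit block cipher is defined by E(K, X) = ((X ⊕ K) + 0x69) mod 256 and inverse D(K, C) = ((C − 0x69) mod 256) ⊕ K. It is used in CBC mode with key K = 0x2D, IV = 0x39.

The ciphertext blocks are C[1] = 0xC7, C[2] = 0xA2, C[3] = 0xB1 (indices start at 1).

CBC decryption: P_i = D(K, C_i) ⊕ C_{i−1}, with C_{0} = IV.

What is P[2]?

P[2]: D(K, 0xA2) = 0x14; 0x14 ⊕ 0xC7 = 0xD3.

P[2] = 0xD3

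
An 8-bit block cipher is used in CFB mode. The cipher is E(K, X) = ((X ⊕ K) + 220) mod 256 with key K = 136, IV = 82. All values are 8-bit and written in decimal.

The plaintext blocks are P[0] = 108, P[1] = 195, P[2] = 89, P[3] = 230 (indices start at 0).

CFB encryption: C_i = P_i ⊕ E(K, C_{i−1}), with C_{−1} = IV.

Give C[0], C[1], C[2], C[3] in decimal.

C[0] = 218, C[1] = 237, C[2] = 24, C[3] = 138

C[0]: E(K, 82) = 182; 108 ⊕ 182 = 218.
C[1]: E(K, 218) = 46; 195 ⊕ 46 = 237.
C[2]: E(K, 237) = 65; 89 ⊕ 65 = 24.
C[3]: E(K, 24) = 108; 230 ⊕ 108 = 138.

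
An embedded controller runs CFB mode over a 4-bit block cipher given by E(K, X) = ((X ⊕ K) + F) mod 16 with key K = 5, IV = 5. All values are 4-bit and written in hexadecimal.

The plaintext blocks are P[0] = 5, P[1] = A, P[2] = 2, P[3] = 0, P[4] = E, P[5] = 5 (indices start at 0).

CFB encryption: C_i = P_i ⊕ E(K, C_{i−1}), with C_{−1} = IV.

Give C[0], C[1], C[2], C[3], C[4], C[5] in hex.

C[0]: E(K, 5) = F; 5 ⊕ F = A.
C[1]: E(K, A) = E; A ⊕ E = 4.
C[2]: E(K, 4) = 0; 2 ⊕ 0 = 2.
C[3]: E(K, 2) = 6; 0 ⊕ 6 = 6.
C[4]: E(K, 6) = 2; E ⊕ 2 = C.
C[5]: E(K, C) = 8; 5 ⊕ 8 = D.

C[0] = A, C[1] = 4, C[2] = 2, C[3] = 6, C[4] = C, C[5] = D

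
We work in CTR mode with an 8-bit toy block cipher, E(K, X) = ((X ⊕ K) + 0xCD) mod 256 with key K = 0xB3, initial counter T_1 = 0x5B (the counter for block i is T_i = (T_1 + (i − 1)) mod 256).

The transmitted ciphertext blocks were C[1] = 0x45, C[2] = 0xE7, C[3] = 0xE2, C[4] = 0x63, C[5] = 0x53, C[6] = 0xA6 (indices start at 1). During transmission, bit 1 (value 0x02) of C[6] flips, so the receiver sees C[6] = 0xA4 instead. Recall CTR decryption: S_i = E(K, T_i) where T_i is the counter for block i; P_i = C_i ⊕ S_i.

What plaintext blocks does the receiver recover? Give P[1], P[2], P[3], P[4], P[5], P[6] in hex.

Only C[6] changed, to 0xA4. In CTR, a change in C_i flips the same bit in P_i only; the keystream is unaffected. Decrypting the received ciphertext:
P[1]: T = 0x5B, S = E(K, T) = 0xB5; 0x45 ⊕ 0xB5 = 0xF0.
P[2]: T = 0x5C, S = E(K, T) = 0xBC; 0xE7 ⊕ 0xBC = 0x5B.
P[3]: T = 0x5D, S = E(K, T) = 0xBB; 0xE2 ⊕ 0xBB = 0x59.
P[4]: T = 0x5E, S = E(K, T) = 0xBA; 0x63 ⊕ 0xBA = 0xD9.
P[5]: T = 0x5F, S = E(K, T) = 0xB9; 0x53 ⊕ 0xB9 = 0xEA.
P[6]: T = 0x60, S = E(K, T) = 0xA0; 0xA4 ⊕ 0xA0 = 0x04.
Blocks that differ from the original plaintext: P[6].

P[1] = 0xF0, P[2] = 0x5B, P[3] = 0x59, P[4] = 0xD9, P[5] = 0xEA, P[6] = 0x04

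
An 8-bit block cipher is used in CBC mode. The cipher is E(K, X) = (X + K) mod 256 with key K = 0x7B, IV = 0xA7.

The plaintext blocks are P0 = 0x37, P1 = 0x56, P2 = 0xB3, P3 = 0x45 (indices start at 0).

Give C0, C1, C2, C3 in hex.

CBC encryption: C_i = E(K, P_i ⊕ C_{i−1}), with C_{−1} = IV.
C0: P0 ⊕ 0xA7 = 0x90; E(K, 0x90) = 0x0B.
C1: P1 ⊕ 0x0B = 0x5D; E(K, 0x5D) = 0xD8.
C2: P2 ⊕ 0xD8 = 0x6B; E(K, 0x6B) = 0xE6.
C3: P3 ⊕ 0xE6 = 0xA3; E(K, 0xA3) = 0x1E.

C0 = 0x0B, C1 = 0xD8, C2 = 0xE6, C3 = 0x1E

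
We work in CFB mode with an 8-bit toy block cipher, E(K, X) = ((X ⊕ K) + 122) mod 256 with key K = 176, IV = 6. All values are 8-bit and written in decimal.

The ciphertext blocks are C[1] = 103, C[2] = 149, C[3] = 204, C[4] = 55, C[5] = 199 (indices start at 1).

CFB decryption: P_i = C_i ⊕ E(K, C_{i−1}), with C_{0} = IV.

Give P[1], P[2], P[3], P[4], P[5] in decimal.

P[1] = 87, P[2] = 196, P[3] = 83, P[4] = 193, P[5] = 198

P[1]: E(K, 6) = 48; 103 ⊕ 48 = 87.
P[2]: E(K, 103) = 81; 149 ⊕ 81 = 196.
P[3]: E(K, 149) = 159; 204 ⊕ 159 = 83.
P[4]: E(K, 204) = 246; 55 ⊕ 246 = 193.
P[5]: E(K, 55) = 1; 199 ⊕ 1 = 198.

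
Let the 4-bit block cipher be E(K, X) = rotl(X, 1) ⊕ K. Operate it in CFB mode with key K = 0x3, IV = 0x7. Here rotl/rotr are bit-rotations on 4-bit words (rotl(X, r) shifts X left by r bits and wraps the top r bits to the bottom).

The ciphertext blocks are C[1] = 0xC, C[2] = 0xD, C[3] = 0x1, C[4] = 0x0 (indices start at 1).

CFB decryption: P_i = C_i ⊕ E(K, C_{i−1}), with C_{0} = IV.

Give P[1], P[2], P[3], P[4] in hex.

P[1]: E(K, 0x7) = 0xD; 0xC ⊕ 0xD = 0x1.
P[2]: E(K, 0xC) = 0xA; 0xD ⊕ 0xA = 0x7.
P[3]: E(K, 0xD) = 0x8; 0x1 ⊕ 0x8 = 0x9.
P[4]: E(K, 0x1) = 0x1; 0x0 ⊕ 0x1 = 0x1.

P[1] = 0x1, P[2] = 0x7, P[3] = 0x9, P[4] = 0x1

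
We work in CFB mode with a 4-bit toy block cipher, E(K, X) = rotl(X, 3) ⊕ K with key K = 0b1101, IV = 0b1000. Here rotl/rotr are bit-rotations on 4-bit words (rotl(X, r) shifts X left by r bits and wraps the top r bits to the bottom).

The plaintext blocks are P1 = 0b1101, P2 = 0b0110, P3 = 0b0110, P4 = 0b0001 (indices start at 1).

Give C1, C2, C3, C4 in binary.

CFB encryption: C_i = P_i ⊕ E(K, C_{i−1}), with C_{0} = IV.
C1: E(K, 0b1000) = 0b1001; 0b1101 ⊕ 0b1001 = 0b0100.
C2: E(K, 0b0100) = 0b1111; 0b0110 ⊕ 0b1111 = 0b1001.
C3: E(K, 0b1001) = 0b0001; 0b0110 ⊕ 0b0001 = 0b0111.
C4: E(K, 0b0111) = 0b0110; 0b0001 ⊕ 0b0110 = 0b0111.

C1 = 0b0100, C2 = 0b1001, C3 = 0b0111, C4 = 0b0111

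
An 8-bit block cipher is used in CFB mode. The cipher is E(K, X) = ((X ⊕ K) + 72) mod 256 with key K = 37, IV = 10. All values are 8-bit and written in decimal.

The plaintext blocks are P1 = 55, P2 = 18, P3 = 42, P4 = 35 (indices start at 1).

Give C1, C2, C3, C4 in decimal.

CFB encryption: C_i = P_i ⊕ E(K, C_{i−1}), with C_{0} = IV.
C1: E(K, 10) = 119; 55 ⊕ 119 = 64.
C2: E(K, 64) = 173; 18 ⊕ 173 = 191.
C3: E(K, 191) = 226; 42 ⊕ 226 = 200.
C4: E(K, 200) = 53; 35 ⊕ 53 = 22.

C1 = 64, C2 = 191, C3 = 200, C4 = 22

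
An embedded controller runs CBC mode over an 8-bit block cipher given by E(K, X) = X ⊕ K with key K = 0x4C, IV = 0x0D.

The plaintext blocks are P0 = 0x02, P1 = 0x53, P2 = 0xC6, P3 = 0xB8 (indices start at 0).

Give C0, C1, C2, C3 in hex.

CBC encryption: C_i = E(K, P_i ⊕ C_{i−1}), with C_{−1} = IV.
C0: P0 ⊕ 0x0D = 0x0F; E(K, 0x0F) = 0x43.
C1: P1 ⊕ 0x43 = 0x10; E(K, 0x10) = 0x5C.
C2: P2 ⊕ 0x5C = 0x9A; E(K, 0x9A) = 0xD6.
C3: P3 ⊕ 0xD6 = 0x6E; E(K, 0x6E) = 0x22.

C0 = 0x43, C1 = 0x5C, C2 = 0xD6, C3 = 0x22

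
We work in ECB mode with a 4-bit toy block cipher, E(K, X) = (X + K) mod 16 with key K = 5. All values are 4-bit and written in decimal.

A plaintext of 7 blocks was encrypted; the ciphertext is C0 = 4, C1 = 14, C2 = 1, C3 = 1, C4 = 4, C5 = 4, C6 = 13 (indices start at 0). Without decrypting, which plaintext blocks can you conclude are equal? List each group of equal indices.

P0 = P4 = P5; P2 = P3

ECB encrypts each block independently with the same key, so equal ciphertext blocks imply equal plaintext blocks.
C0 = C4 = C5 = 4, so P0 = P4 = P5.
C2 = C3 = 1, so P2 = P3.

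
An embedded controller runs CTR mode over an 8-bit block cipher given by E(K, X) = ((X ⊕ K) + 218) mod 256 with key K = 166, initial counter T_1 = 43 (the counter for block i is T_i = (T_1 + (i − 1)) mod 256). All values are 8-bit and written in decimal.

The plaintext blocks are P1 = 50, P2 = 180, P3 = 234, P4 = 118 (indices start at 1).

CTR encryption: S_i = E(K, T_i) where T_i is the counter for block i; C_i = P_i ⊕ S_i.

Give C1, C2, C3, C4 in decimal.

C1: T = 43, S = E(K, T) = 103; 50 ⊕ 103 = 85.
C2: T = 44, S = E(K, T) = 100; 180 ⊕ 100 = 208.
C3: T = 45, S = E(K, T) = 101; 234 ⊕ 101 = 143.
C4: T = 46, S = E(K, T) = 98; 118 ⊕ 98 = 20.

C1 = 85, C2 = 208, C3 = 143, C4 = 20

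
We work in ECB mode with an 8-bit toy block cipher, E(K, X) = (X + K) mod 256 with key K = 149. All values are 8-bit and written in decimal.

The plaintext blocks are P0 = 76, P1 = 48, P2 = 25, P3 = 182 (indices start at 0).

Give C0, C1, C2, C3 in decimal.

ECB encryption: C_i = E(K, P_i).
C0: E(K, 76) = 225.
C1: E(K, 48) = 197.
C2: E(K, 25) = 174.
C3: E(K, 182) = 75.

C0 = 225, C1 = 197, C2 = 174, C3 = 75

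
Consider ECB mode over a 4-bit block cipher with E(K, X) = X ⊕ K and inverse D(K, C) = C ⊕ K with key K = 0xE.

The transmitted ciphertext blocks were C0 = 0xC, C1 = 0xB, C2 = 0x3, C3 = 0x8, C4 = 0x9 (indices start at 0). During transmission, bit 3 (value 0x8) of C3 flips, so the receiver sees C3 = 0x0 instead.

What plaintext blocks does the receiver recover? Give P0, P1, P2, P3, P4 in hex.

P0 = 0x2, P1 = 0x5, P2 = 0xD, P3 = 0xE, P4 = 0x7

ECB decryption: P_i = D(K, C_i).
Only C3 changed, to 0x0. In ECB, a change in C_i affects only P_i. Decrypting the received ciphertext:
P0: D(K, 0xC) = 0x2.
P1: D(K, 0xB) = 0x5.
P2: D(K, 0x3) = 0xD.
P3: D(K, 0x0) = 0xE.
P4: D(K, 0x9) = 0x7.
Blocks that differ from the original plaintext: P3.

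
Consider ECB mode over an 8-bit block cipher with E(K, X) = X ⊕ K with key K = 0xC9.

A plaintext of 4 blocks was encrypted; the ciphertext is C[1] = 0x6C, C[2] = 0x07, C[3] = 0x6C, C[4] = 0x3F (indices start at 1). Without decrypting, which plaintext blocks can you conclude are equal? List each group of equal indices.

P[1] = P[3]

ECB encrypts each block independently with the same key, so equal ciphertext blocks imply equal plaintext blocks.
C[1] = C[3] = 0x6C, so P[1] = P[3].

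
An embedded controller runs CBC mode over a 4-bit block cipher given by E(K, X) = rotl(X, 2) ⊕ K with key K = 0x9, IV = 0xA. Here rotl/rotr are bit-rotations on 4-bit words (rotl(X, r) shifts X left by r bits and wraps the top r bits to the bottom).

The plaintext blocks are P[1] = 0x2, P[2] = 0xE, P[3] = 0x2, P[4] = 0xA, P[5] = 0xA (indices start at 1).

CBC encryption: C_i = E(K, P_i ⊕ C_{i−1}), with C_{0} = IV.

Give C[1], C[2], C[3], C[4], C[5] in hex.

C[1]: P[1] ⊕ 0xA = 0x8; E(K, 0x8) = 0xB.
C[2]: P[2] ⊕ 0xB = 0x5; E(K, 0x5) = 0xC.
C[3]: P[3] ⊕ 0xC = 0xE; E(K, 0xE) = 0x2.
C[4]: P[4] ⊕ 0x2 = 0x8; E(K, 0x8) = 0xB.
C[5]: P[5] ⊕ 0xB = 0x1; E(K, 0x1) = 0xD.

C[1] = 0xB, C[2] = 0xC, C[3] = 0x2, C[4] = 0xB, C[5] = 0xD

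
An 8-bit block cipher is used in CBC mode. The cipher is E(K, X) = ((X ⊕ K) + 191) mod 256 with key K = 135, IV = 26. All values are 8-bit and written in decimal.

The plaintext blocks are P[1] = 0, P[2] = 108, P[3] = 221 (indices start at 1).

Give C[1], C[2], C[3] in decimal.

C[1] = 92, C[2] = 118, C[3] = 235

CBC encryption: C_i = E(K, P_i ⊕ C_{i−1}), with C_{0} = IV.
C[1]: P[1] ⊕ 26 = 26; E(K, 26) = 92.
C[2]: P[2] ⊕ 92 = 48; E(K, 48) = 118.
C[3]: P[3] ⊕ 118 = 171; E(K, 171) = 235.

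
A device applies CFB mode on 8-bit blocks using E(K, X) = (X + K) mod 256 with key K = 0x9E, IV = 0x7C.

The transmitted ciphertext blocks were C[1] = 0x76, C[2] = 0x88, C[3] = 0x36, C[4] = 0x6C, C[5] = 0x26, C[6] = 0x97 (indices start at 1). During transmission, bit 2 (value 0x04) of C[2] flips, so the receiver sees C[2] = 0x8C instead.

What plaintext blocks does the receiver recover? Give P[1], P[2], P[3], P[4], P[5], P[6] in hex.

P[1] = 0x6C, P[2] = 0x98, P[3] = 0x1C, P[4] = 0xB8, P[5] = 0x2C, P[6] = 0x53

CFB decryption: P_i = C_i ⊕ E(K, C_{i−1}), with C_{0} = IV.
Only C[2] changed, to 0x8C. In CFB, a change in C_i flips the same bit in P_i and garbles P_{i+1}. Decrypting the received ciphertext:
P[1]: E(K, 0x7C) = 0x1A; 0x76 ⊕ 0x1A = 0x6C.
P[2]: E(K, 0x76) = 0x14; 0x8C ⊕ 0x14 = 0x98.
P[3]: E(K, 0x8C) = 0x2A; 0x36 ⊕ 0x2A = 0x1C.
P[4]: E(K, 0x36) = 0xD4; 0x6C ⊕ 0xD4 = 0xB8.
P[5]: E(K, 0x6C) = 0x0A; 0x26 ⊕ 0x0A = 0x2C.
P[6]: E(K, 0x26) = 0xC4; 0x97 ⊕ 0xC4 = 0x53.
Blocks that differ from the original plaintext: P[2], P[3].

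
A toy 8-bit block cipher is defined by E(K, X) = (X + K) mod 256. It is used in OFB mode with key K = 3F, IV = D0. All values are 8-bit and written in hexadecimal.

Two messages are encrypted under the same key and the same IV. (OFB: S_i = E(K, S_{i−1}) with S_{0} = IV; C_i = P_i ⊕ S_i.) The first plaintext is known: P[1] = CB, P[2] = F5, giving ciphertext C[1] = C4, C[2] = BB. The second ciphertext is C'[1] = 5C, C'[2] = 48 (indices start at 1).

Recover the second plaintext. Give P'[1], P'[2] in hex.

In OFB with a reused IV, both messages share the same keystream S_i, so C_i ⊕ C'_i = P_i ⊕ P'_i and thus P'_i = P_i ⊕ C_i ⊕ C'_i.
P'[1]: CB ⊕ C4 ⊕ 5C = 53.
P'[2]: F5 ⊕ BB ⊕ 48 = 06.

P'[1] = 53, P'[2] = 06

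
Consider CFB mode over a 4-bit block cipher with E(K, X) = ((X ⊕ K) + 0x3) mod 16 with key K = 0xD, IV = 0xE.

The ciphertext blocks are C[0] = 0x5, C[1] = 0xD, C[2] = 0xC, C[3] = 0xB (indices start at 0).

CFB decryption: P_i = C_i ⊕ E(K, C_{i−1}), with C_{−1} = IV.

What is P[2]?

P[2] = 0xF

P[2]: E(K, 0xD) = 0x3; 0xC ⊕ 0x3 = 0xF.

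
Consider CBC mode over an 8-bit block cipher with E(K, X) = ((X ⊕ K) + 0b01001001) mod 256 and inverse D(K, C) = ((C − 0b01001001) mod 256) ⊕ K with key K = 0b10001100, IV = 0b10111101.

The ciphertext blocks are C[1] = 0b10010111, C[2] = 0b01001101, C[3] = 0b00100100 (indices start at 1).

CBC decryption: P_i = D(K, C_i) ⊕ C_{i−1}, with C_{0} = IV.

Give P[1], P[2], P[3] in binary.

P[1]: D(K, 0b10010111) = 0b11000010; 0b11000010 ⊕ 0b10111101 = 0b01111111.
P[2]: D(K, 0b01001101) = 0b10001000; 0b10001000 ⊕ 0b10010111 = 0b00011111.
P[3]: D(K, 0b00100100) = 0b01010111; 0b01010111 ⊕ 0b01001101 = 0b00011010.

P[1] = 0b01111111, P[2] = 0b00011111, P[3] = 0b00011010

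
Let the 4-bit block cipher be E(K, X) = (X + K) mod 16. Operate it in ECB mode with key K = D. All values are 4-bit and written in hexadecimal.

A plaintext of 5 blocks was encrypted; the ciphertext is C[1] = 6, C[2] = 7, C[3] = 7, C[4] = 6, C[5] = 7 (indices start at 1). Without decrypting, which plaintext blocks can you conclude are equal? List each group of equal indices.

P[1] = P[4]; P[2] = P[3] = P[5]

ECB encrypts each block independently with the same key, so equal ciphertext blocks imply equal plaintext blocks.
C[1] = C[4] = 6, so P[1] = P[4].
C[2] = C[3] = C[5] = 7, so P[2] = P[3] = P[5].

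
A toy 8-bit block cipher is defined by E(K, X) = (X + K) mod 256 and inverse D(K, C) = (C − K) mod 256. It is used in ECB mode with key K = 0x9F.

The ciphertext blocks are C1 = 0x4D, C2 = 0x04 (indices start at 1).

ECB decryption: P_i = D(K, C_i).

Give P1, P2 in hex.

P1: D(K, 0x4D) = 0xAE.
P2: D(K, 0x04) = 0x65.

P1 = 0xAE, P2 = 0x65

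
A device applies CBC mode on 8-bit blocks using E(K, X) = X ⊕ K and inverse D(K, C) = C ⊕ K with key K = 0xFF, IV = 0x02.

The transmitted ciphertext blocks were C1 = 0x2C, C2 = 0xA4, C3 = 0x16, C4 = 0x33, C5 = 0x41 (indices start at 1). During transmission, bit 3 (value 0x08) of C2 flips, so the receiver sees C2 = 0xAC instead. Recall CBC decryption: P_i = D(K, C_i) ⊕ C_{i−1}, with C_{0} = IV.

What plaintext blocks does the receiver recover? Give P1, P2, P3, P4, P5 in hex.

P1 = 0xD1, P2 = 0x7F, P3 = 0x45, P4 = 0xDA, P5 = 0x8D

Only C2 changed, to 0xAC. In CBC, a change in C_i garbles P_i and flips the same bit in P_{i+1}. Decrypting the received ciphertext:
P1: D(K, 0x2C) = 0xD3; 0xD3 ⊕ 0x02 = 0xD1.
P2: D(K, 0xAC) = 0x53; 0x53 ⊕ 0x2C = 0x7F.
P3: D(K, 0x16) = 0xE9; 0xE9 ⊕ 0xAC = 0x45.
P4: D(K, 0x33) = 0xCC; 0xCC ⊕ 0x16 = 0xDA.
P5: D(K, 0x41) = 0xBE; 0xBE ⊕ 0x33 = 0x8D.
Blocks that differ from the original plaintext: P2, P3.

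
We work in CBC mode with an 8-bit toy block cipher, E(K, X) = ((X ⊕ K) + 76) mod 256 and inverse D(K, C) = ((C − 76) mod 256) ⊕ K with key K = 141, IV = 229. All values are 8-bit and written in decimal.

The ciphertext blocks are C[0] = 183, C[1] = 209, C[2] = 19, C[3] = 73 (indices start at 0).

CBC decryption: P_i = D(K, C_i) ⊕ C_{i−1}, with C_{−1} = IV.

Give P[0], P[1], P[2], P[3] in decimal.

P[0]: D(K, 183) = 230; 230 ⊕ 229 = 3.
P[1]: D(K, 209) = 8; 8 ⊕ 183 = 191.
P[2]: D(K, 19) = 74; 74 ⊕ 209 = 155.
P[3]: D(K, 73) = 112; 112 ⊕ 19 = 99.

P[0] = 3, P[1] = 191, P[2] = 155, P[3] = 99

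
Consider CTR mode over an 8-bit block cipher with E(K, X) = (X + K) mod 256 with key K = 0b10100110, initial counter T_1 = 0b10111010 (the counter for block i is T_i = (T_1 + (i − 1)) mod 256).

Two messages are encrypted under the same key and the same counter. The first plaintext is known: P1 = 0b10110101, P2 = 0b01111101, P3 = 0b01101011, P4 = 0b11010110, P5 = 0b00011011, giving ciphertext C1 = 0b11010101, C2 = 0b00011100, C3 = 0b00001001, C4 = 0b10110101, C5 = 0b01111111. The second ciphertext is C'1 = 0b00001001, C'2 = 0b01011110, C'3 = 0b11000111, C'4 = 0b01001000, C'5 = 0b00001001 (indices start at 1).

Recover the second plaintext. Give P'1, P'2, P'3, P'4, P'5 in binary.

In CTR with a reused counter, both messages share the same keystream S_i, so C_i ⊕ C'_i = P_i ⊕ P'_i and thus P'_i = P_i ⊕ C_i ⊕ C'_i.
P'1: 0b10110101 ⊕ 0b11010101 ⊕ 0b00001001 = 0b01101001.
P'2: 0b01111101 ⊕ 0b00011100 ⊕ 0b01011110 = 0b00111111.
P'3: 0b01101011 ⊕ 0b00001001 ⊕ 0b11000111 = 0b10100101.
P'4: 0b11010110 ⊕ 0b10110101 ⊕ 0b01001000 = 0b00101011.
P'5: 0b00011011 ⊕ 0b01111111 ⊕ 0b00001001 = 0b01101101.

P'1 = 0b01101001, P'2 = 0b00111111, P'3 = 0b10100101, P'4 = 0b00101011, P'5 = 0b01101101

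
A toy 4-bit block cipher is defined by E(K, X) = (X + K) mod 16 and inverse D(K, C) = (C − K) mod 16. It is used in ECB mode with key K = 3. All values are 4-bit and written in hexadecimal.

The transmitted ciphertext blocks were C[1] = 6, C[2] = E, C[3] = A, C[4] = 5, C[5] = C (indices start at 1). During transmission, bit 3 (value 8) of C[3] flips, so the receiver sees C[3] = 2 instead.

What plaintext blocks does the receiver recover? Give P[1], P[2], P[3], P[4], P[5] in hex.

ECB decryption: P_i = D(K, C_i).
Only C[3] changed, to 2. In ECB, a change in C_i affects only P_i. Decrypting the received ciphertext:
P[1]: D(K, 6) = 3.
P[2]: D(K, E) = B.
P[3]: D(K, 2) = F.
P[4]: D(K, 5) = 2.
P[5]: D(K, C) = 9.
Blocks that differ from the original plaintext: P[3].

P[1] = 3, P[2] = B, P[3] = F, P[4] = 2, P[5] = 9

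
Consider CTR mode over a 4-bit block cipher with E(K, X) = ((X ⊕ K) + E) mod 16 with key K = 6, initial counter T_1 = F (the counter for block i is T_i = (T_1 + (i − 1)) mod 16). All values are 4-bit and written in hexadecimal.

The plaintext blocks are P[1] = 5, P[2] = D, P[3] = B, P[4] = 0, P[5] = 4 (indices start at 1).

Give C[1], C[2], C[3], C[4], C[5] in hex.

C[1] = 2, C[2] = 9, C[3] = E, C[4] = 2, C[5] = 7

CTR encryption: S_i = E(K, T_i) where T_i is the counter for block i; C_i = P_i ⊕ S_i.
C[1]: T = F, S = E(K, T) = 7; 5 ⊕ 7 = 2.
C[2]: T = 0, S = E(K, T) = 4; D ⊕ 4 = 9.
C[3]: T = 1, S = E(K, T) = 5; B ⊕ 5 = E.
C[4]: T = 2, S = E(K, T) = 2; 0 ⊕ 2 = 2.
C[5]: T = 3, S = E(K, T) = 3; 4 ⊕ 3 = 7.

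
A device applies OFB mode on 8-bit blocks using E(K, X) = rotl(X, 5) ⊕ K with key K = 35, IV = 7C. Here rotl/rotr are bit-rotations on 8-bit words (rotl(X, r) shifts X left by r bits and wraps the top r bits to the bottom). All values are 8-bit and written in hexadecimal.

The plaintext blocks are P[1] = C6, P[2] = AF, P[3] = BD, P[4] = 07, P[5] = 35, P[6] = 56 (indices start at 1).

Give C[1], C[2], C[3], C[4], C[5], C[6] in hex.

C[1] = 7C, C[2] = CD, C[3] = C4, C[4] = 1D, C[5] = 43, C[6] = AD

OFB encryption: S_i = E(K, S_{i−1}) with S_{0} = IV; C_i = P_i ⊕ S_i.
C[1]: S = E(K, 7C) = BA; C6 ⊕ BA = 7C.
C[2]: S = E(K, BA) = 62; AF ⊕ 62 = CD.
C[3]: S = E(K, 62) = 79; BD ⊕ 79 = C4.
C[4]: S = E(K, 79) = 1A; 07 ⊕ 1A = 1D.
C[5]: S = E(K, 1A) = 76; 35 ⊕ 76 = 43.
C[6]: S = E(K, 76) = FB; 56 ⊕ FB = AD.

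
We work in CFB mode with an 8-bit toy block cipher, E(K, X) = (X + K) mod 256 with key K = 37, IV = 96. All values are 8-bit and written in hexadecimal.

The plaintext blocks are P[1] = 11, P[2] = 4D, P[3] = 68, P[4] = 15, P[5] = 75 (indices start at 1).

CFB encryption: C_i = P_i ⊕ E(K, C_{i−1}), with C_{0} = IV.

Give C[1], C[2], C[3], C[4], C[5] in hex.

C[1]: E(K, 96) = CD; 11 ⊕ CD = DC.
C[2]: E(K, DC) = 13; 4D ⊕ 13 = 5E.
C[3]: E(K, 5E) = 95; 68 ⊕ 95 = FD.
C[4]: E(K, FD) = 34; 15 ⊕ 34 = 21.
C[5]: E(K, 21) = 58; 75 ⊕ 58 = 2D.

C[1] = DC, C[2] = 5E, C[3] = FD, C[4] = 21, C[5] = 2D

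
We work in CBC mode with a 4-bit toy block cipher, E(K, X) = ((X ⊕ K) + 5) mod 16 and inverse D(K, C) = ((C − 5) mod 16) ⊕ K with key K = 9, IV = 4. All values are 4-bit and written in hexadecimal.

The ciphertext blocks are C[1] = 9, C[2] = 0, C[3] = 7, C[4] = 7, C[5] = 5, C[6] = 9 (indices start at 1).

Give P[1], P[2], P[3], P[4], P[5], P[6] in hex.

CBC decryption: P_i = D(K, C_i) ⊕ C_{i−1}, with C_{0} = IV.
P[1]: D(K, 9) = D; D ⊕ 4 = 9.
P[2]: D(K, 0) = 2; 2 ⊕ 9 = B.
P[3]: D(K, 7) = B; B ⊕ 0 = B.
P[4]: D(K, 7) = B; B ⊕ 7 = C.
P[5]: D(K, 5) = 9; 9 ⊕ 7 = E.
P[6]: D(K, 9) = D; D ⊕ 5 = 8.

P[1] = 9, P[2] = B, P[3] = B, P[4] = C, P[5] = E, P[6] = 8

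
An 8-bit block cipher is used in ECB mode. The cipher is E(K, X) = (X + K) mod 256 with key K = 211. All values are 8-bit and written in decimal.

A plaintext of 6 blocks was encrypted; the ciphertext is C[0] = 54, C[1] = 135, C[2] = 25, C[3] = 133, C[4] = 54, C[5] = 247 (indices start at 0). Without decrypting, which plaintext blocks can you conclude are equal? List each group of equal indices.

ECB encrypts each block independently with the same key, so equal ciphertext blocks imply equal plaintext blocks.
C[0] = C[4] = 54, so P[0] = P[4].

P[0] = P[4]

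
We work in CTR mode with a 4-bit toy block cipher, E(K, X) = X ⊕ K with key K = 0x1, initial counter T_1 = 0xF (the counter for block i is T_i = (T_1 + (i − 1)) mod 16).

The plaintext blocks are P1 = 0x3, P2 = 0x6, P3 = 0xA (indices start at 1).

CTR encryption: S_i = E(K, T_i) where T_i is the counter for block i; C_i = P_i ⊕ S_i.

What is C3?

C1: T = 0xF, S = E(K, T) = 0xE; 0x3 ⊕ 0xE = 0xD.
C2: T = 0x0, S = E(K, T) = 0x1; 0x6 ⊕ 0x1 = 0x7.
C3: T = 0x1, S = E(K, T) = 0x0; 0xA ⊕ 0x0 = 0xA.

C3 = 0xA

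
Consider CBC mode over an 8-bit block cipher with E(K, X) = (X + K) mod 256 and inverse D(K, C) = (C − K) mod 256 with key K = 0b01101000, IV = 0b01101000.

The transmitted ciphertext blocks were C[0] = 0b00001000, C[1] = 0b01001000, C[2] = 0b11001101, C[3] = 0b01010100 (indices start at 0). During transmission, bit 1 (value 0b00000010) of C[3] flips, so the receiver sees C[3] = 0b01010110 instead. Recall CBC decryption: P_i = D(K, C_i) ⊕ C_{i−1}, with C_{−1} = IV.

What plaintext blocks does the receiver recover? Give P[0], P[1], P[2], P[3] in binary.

P[0] = 0b11001000, P[1] = 0b11101000, P[2] = 0b00101101, P[3] = 0b00100011

Only C[3] changed, to 0b01010110. In CBC, a change in C_i garbles P_i and flips the same bit in P_{i+1}. Decrypting the received ciphertext:
P[0]: D(K, 0b00001000) = 0b10100000; 0b10100000 ⊕ 0b01101000 = 0b11001000.
P[1]: D(K, 0b01001000) = 0b11100000; 0b11100000 ⊕ 0b00001000 = 0b11101000.
P[2]: D(K, 0b11001101) = 0b01100101; 0b01100101 ⊕ 0b01001000 = 0b00101101.
P[3]: D(K, 0b01010110) = 0b11101110; 0b11101110 ⊕ 0b11001101 = 0b00100011.
Blocks that differ from the original plaintext: P[3].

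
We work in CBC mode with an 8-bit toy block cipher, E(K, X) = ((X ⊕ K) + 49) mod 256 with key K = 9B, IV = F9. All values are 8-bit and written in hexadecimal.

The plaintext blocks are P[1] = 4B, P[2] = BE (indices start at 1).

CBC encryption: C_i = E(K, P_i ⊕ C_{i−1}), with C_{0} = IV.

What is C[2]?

C[2] = A0

C[1]: P[1] ⊕ F9 = B2; E(K, B2) = 72.
C[2]: P[2] ⊕ 72 = CC; E(K, CC) = A0.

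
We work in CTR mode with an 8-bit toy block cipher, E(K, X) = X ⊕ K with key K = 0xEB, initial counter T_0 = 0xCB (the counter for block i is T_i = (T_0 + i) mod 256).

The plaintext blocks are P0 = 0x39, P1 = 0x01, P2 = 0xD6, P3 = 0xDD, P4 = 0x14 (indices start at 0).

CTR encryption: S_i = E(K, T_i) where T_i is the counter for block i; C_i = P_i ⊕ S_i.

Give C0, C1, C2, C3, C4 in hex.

C0: T = 0xCB, S = E(K, T) = 0x20; 0x39 ⊕ 0x20 = 0x19.
C1: T = 0xCC, S = E(K, T) = 0x27; 0x01 ⊕ 0x27 = 0x26.
C2: T = 0xCD, S = E(K, T) = 0x26; 0xD6 ⊕ 0x26 = 0xF0.
C3: T = 0xCE, S = E(K, T) = 0x25; 0xDD ⊕ 0x25 = 0xF8.
C4: T = 0xCF, S = E(K, T) = 0x24; 0x14 ⊕ 0x24 = 0x30.

C0 = 0x19, C1 = 0x26, C2 = 0xF0, C3 = 0xF8, C4 = 0x30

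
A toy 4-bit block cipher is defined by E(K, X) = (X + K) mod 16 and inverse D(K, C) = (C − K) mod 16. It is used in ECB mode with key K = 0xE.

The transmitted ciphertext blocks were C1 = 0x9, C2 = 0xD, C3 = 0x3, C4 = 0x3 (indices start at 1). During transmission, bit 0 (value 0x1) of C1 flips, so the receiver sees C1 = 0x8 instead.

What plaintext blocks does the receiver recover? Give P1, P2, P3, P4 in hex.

ECB decryption: P_i = D(K, C_i).
Only C1 changed, to 0x8. In ECB, a change in C_i affects only P_i. Decrypting the received ciphertext:
P1: D(K, 0x8) = 0xA.
P2: D(K, 0xD) = 0xF.
P3: D(K, 0x3) = 0x5.
P4: D(K, 0x3) = 0x5.
Blocks that differ from the original plaintext: P1.

P1 = 0xA, P2 = 0xF, P3 = 0x5, P4 = 0x5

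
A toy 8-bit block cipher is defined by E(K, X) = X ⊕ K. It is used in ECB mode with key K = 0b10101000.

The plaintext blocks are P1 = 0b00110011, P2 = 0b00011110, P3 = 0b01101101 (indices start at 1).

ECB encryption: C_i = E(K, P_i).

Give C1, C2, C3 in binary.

C1: E(K, 0b00110011) = 0b10011011.
C2: E(K, 0b00011110) = 0b10110110.
C3: E(K, 0b01101101) = 0b11000101.

C1 = 0b10011011, C2 = 0b10110110, C3 = 0b11000101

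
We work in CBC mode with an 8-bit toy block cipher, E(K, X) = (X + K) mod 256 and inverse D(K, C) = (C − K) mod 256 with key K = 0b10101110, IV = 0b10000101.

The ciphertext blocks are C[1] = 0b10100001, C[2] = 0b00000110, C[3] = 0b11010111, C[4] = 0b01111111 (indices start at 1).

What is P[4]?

CBC decryption: P_i = D(K, C_i) ⊕ C_{i−1}, with C_{0} = IV.
P[4]: D(K, 0b01111111) = 0b11010001; 0b11010001 ⊕ 0b11010111 = 0b00000110.

P[4] = 0b00000110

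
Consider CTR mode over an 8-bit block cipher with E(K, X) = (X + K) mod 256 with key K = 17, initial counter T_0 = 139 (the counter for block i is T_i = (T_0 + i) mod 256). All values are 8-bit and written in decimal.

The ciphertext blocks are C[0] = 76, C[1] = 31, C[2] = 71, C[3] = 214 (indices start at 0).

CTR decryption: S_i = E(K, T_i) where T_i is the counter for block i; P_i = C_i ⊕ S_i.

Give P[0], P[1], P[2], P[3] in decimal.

P[0]: T = 139, S = E(K, T) = 156; 76 ⊕ 156 = 208.
P[1]: T = 140, S = E(K, T) = 157; 31 ⊕ 157 = 130.
P[2]: T = 141, S = E(K, T) = 158; 71 ⊕ 158 = 217.
P[3]: T = 142, S = E(K, T) = 159; 214 ⊕ 159 = 73.

P[0] = 208, P[1] = 130, P[2] = 217, P[3] = 73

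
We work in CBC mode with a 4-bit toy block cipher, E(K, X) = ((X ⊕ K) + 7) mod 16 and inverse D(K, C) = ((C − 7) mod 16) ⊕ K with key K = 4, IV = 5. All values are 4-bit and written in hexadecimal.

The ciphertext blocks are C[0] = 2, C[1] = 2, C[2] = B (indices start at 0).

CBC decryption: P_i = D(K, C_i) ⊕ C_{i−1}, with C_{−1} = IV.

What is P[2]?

P[2]: D(K, B) = 0; 0 ⊕ 2 = 2.

P[2] = 2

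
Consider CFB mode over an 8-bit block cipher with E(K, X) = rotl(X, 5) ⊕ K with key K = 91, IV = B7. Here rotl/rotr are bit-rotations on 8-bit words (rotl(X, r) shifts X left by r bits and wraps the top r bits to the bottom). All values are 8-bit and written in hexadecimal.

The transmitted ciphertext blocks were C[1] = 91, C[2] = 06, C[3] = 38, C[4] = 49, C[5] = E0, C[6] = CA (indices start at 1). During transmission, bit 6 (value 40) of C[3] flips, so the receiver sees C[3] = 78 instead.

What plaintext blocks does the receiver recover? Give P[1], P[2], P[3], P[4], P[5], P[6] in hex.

CFB decryption: P_i = C_i ⊕ E(K, C_{i−1}), with C_{0} = IV.
Only C[3] changed, to 78. In CFB, a change in C_i flips the same bit in P_i and garbles P_{i+1}. Decrypting the received ciphertext:
P[1]: E(K, B7) = 67; 91 ⊕ 67 = F6.
P[2]: E(K, 91) = A3; 06 ⊕ A3 = A5.
P[3]: E(K, 06) = 51; 78 ⊕ 51 = 29.
P[4]: E(K, 78) = 9E; 49 ⊕ 9E = D7.
P[5]: E(K, 49) = B8; E0 ⊕ B8 = 58.
P[6]: E(K, E0) = 8D; CA ⊕ 8D = 47.
Blocks that differ from the original plaintext: P[3], P[4].

P[1] = F6, P[2] = A5, P[3] = 29, P[4] = D7, P[5] = 58, P[6] = 47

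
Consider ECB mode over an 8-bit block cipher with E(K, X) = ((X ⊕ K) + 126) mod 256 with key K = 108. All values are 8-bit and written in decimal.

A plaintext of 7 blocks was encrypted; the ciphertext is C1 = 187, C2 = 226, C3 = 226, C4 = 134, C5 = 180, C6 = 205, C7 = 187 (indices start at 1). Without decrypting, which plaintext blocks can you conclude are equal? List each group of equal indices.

P1 = P7; P2 = P3

ECB encrypts each block independently with the same key, so equal ciphertext blocks imply equal plaintext blocks.
C1 = C7 = 187, so P1 = P7.
C2 = C3 = 226, so P2 = P3.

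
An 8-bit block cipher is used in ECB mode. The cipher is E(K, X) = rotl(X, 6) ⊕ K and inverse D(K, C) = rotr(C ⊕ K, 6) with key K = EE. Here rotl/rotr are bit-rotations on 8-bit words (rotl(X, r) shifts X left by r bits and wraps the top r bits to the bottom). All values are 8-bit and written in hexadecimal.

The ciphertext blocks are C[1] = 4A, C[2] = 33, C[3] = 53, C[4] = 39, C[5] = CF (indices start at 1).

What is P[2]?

ECB decryption: P_i = D(K, C_i).
P[2]: D(K, 33) = 77.

P[2] = 77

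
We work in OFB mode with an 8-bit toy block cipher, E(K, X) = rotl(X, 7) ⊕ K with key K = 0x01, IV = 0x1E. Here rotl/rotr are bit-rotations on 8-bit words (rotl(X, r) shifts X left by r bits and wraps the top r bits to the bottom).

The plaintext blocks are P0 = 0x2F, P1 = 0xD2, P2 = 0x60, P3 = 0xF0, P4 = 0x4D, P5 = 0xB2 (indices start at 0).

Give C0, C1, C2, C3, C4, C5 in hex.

OFB encryption: S_i = E(K, S_{i−1}) with S_{−1} = IV; C_i = P_i ⊕ S_i.
C0: S = E(K, 0x1E) = 0x0E; 0x2F ⊕ 0x0E = 0x21.
C1: S = E(K, 0x0E) = 0x06; 0xD2 ⊕ 0x06 = 0xD4.
C2: S = E(K, 0x06) = 0x02; 0x60 ⊕ 0x02 = 0x62.
C3: S = E(K, 0x02) = 0x00; 0xF0 ⊕ 0x00 = 0xF0.
C4: S = E(K, 0x00) = 0x01; 0x4D ⊕ 0x01 = 0x4C.
C5: S = E(K, 0x01) = 0x81; 0xB2 ⊕ 0x81 = 0x33.

C0 = 0x21, C1 = 0xD4, C2 = 0x62, C3 = 0xF0, C4 = 0x4C, C5 = 0x33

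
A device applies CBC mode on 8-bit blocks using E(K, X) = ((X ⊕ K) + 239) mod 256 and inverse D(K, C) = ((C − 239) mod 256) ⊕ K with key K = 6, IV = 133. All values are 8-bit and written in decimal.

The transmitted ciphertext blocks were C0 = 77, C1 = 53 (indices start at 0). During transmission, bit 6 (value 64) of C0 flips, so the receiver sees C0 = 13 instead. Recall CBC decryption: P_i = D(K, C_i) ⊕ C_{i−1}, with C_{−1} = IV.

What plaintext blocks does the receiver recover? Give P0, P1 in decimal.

Only C0 changed, to 13. In CBC, a change in C_i garbles P_i and flips the same bit in P_{i+1}. Decrypting the received ciphertext:
P0: D(K, 13) = 24; 24 ⊕ 133 = 157.
P1: D(K, 53) = 64; 64 ⊕ 13 = 77.
Blocks that differ from the original plaintext: P0, P1.

P0 = 157, P1 = 77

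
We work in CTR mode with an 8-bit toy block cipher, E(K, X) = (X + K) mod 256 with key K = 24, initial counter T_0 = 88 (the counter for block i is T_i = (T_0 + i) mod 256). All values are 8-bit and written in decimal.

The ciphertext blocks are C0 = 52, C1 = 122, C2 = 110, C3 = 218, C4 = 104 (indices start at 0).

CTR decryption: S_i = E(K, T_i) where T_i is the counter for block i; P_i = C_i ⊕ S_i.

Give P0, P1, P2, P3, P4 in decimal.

P0: T = 88, S = E(K, T) = 112; 52 ⊕ 112 = 68.
P1: T = 89, S = E(K, T) = 113; 122 ⊕ 113 = 11.
P2: T = 90, S = E(K, T) = 114; 110 ⊕ 114 = 28.
P3: T = 91, S = E(K, T) = 115; 218 ⊕ 115 = 169.
P4: T = 92, S = E(K, T) = 116; 104 ⊕ 116 = 28.

P0 = 68, P1 = 11, P2 = 28, P3 = 169, P4 = 28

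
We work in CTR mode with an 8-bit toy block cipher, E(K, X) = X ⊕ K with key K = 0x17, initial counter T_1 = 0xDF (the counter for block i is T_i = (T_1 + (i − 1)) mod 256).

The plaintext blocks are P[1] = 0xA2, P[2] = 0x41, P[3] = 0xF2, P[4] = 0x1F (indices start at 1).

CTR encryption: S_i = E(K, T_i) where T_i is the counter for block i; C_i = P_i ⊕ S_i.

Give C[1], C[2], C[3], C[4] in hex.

C[1]: T = 0xDF, S = E(K, T) = 0xC8; 0xA2 ⊕ 0xC8 = 0x6A.
C[2]: T = 0xE0, S = E(K, T) = 0xF7; 0x41 ⊕ 0xF7 = 0xB6.
C[3]: T = 0xE1, S = E(K, T) = 0xF6; 0xF2 ⊕ 0xF6 = 0x04.
C[4]: T = 0xE2, S = E(K, T) = 0xF5; 0x1F ⊕ 0xF5 = 0xEA.

C[1] = 0x6A, C[2] = 0xB6, C[3] = 0x04, C[4] = 0xEA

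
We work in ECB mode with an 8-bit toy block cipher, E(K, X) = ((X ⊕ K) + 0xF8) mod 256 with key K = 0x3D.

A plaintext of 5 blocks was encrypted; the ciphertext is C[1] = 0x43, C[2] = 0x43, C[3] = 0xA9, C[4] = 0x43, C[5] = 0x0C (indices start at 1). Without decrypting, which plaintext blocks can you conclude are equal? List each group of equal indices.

P[1] = P[2] = P[4]

ECB encrypts each block independently with the same key, so equal ciphertext blocks imply equal plaintext blocks.
C[1] = C[2] = C[4] = 0x43, so P[1] = P[2] = P[4].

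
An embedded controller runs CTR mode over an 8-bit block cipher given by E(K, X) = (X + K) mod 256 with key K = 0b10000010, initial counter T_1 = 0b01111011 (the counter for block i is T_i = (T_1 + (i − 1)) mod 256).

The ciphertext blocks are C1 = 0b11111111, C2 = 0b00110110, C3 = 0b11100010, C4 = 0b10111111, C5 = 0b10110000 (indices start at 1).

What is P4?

CTR decryption: S_i = E(K, T_i) where T_i is the counter for block i; P_i = C_i ⊕ S_i.
P4: T = 0b01111110, S = E(K, T) = 0b00000000; 0b10111111 ⊕ 0b00000000 = 0b10111111.

P4 = 0b10111111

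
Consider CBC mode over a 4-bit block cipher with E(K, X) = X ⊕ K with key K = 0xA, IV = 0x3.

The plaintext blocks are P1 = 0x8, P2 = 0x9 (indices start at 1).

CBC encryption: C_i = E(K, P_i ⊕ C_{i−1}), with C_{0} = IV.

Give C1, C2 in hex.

C1: P1 ⊕ 0x3 = 0xB; E(K, 0xB) = 0x1.
C2: P2 ⊕ 0x1 = 0x8; E(K, 0x8) = 0x2.

C1 = 0x1, C2 = 0x2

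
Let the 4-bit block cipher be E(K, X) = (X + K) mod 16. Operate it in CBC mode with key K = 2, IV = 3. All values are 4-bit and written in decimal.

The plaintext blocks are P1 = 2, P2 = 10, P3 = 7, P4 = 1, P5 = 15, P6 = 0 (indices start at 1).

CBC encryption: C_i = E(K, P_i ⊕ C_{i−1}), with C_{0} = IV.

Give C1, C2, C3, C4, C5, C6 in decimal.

C1 = 3, C2 = 11, C3 = 14, C4 = 1, C5 = 0, C6 = 2

C1: P1 ⊕ 3 = 1; E(K, 1) = 3.
C2: P2 ⊕ 3 = 9; E(K, 9) = 11.
C3: P3 ⊕ 11 = 12; E(K, 12) = 14.
C4: P4 ⊕ 14 = 15; E(K, 15) = 1.
C5: P5 ⊕ 1 = 14; E(K, 14) = 0.
C6: P6 ⊕ 0 = 0; E(K, 0) = 2.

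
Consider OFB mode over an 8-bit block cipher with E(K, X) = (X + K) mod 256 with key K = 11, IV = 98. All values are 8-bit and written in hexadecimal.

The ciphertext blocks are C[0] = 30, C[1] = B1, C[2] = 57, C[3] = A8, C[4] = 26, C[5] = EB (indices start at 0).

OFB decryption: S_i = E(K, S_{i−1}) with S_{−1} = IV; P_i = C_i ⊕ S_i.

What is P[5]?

P[5] = 15

P[0]: S = E(K, 98) = A9; 30 ⊕ A9 = 99.
P[1]: S = E(K, A9) = BA; B1 ⊕ BA = 0B.
P[2]: S = E(K, BA) = CB; 57 ⊕ CB = 9C.
P[3]: S = E(K, CB) = DC; A8 ⊕ DC = 74.
P[4]: S = E(K, DC) = ED; 26 ⊕ ED = CB.
P[5]: S = E(K, ED) = FE; EB ⊕ FE = 15.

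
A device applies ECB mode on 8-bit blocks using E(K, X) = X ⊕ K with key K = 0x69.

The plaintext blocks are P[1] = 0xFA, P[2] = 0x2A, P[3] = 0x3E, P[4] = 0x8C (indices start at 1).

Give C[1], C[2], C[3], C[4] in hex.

C[1] = 0x93, C[2] = 0x43, C[3] = 0x57, C[4] = 0xE5

ECB encryption: C_i = E(K, P_i).
C[1]: E(K, 0xFA) = 0x93.
C[2]: E(K, 0x2A) = 0x43.
C[3]: E(K, 0x3E) = 0x57.
C[4]: E(K, 0x8C) = 0xE5.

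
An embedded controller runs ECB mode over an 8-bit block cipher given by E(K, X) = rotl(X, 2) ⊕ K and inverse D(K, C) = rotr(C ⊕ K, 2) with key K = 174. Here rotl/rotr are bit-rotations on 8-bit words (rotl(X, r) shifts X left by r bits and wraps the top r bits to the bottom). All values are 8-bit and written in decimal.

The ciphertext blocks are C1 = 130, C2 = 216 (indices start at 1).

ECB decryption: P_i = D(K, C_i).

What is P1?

P1 = 11

P1: D(K, 130) = 11.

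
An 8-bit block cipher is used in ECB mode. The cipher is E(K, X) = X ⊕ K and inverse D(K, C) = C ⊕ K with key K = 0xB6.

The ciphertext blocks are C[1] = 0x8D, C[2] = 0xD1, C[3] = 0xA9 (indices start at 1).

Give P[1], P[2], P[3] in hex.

P[1] = 0x3B, P[2] = 0x67, P[3] = 0x1F

ECB decryption: P_i = D(K, C_i).
P[1]: D(K, 0x8D) = 0x3B.
P[2]: D(K, 0xD1) = 0x67.
P[3]: D(K, 0xA9) = 0x1F.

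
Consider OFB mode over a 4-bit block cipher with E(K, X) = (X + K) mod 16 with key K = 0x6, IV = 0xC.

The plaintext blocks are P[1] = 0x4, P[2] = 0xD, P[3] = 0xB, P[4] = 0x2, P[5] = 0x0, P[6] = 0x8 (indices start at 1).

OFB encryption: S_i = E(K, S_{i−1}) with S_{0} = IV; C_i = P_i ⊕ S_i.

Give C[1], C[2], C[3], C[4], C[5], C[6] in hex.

C[1]: S = E(K, 0xC) = 0x2; 0x4 ⊕ 0x2 = 0x6.
C[2]: S = E(K, 0x2) = 0x8; 0xD ⊕ 0x8 = 0x5.
C[3]: S = E(K, 0x8) = 0xE; 0xB ⊕ 0xE = 0x5.
C[4]: S = E(K, 0xE) = 0x4; 0x2 ⊕ 0x4 = 0x6.
C[5]: S = E(K, 0x4) = 0xA; 0x0 ⊕ 0xA = 0xA.
C[6]: S = E(K, 0xA) = 0x0; 0x8 ⊕ 0x0 = 0x8.

C[1] = 0x6, C[2] = 0x5, C[3] = 0x5, C[4] = 0x6, C[5] = 0xA, C[6] = 0x8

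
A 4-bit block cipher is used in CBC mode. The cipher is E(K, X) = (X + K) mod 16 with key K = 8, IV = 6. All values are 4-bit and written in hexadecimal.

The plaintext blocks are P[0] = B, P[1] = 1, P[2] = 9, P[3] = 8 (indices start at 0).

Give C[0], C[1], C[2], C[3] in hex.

CBC encryption: C_i = E(K, P_i ⊕ C_{i−1}), with C_{−1} = IV.
C[0]: P[0] ⊕ 6 = D; E(K, D) = 5.
C[1]: P[1] ⊕ 5 = 4; E(K, 4) = C.
C[2]: P[2] ⊕ C = 5; E(K, 5) = D.
C[3]: P[3] ⊕ D = 5; E(K, 5) = D.

C[0] = 5, C[1] = C, C[2] = D, C[3] = D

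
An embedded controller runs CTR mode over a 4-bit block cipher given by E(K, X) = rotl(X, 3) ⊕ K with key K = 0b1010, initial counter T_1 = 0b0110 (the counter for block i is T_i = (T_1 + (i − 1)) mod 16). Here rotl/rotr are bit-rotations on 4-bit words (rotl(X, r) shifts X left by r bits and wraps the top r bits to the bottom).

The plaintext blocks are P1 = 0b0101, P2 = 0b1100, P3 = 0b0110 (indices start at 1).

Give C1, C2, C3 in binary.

C1 = 0b1100, C2 = 0b1101, C3 = 0b1000

CTR encryption: S_i = E(K, T_i) where T_i is the counter for block i; C_i = P_i ⊕ S_i.
C1: T = 0b0110, S = E(K, T) = 0b1001; 0b0101 ⊕ 0b1001 = 0b1100.
C2: T = 0b0111, S = E(K, T) = 0b0001; 0b1100 ⊕ 0b0001 = 0b1101.
C3: T = 0b1000, S = E(K, T) = 0b1110; 0b0110 ⊕ 0b1110 = 0b1000.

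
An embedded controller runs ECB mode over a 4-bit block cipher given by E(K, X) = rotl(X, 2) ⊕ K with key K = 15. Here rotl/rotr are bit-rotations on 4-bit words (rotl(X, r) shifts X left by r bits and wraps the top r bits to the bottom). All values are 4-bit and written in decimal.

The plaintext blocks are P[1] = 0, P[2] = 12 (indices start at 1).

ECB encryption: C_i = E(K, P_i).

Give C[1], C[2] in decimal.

C[1] = 15, C[2] = 12

C[1]: E(K, 0) = 15.
C[2]: E(K, 12) = 12.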